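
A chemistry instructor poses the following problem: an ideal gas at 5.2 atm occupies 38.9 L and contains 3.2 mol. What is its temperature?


PV = nRT  (R = 0.08206 L·atm/(mol·K))
T = PV/(nR) = 5.2×38.9/(3.2×0.08206)
= 202.28/0.262592
= 770.32 K

770.32 K


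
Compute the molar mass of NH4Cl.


M(NH4Cl) = 1×14.01 + 4×1.008 + 1×35.45
= 14.01 + 4.03 + 35.45
= 53.49 g/mol

53.49 g/mol


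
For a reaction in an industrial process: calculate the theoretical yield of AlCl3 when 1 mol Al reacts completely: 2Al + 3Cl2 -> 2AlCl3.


Mole ratio AlCl3:Al = 2:2
n(AlCl3) = 1 × 2/2 = 1.000 mol
mass = 1.000 × 133.33 = 133.33 g

133.33 g


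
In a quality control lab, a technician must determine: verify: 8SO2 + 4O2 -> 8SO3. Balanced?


Equation: 8SO2 + 4O2 -> 8SO3
Check atoms: O: 24=24, S: 8=8
Balanced

Yes, balanced


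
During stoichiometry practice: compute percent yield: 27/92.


% yield = actual/theoretical × 100
= 27/92 × 100
= 29.35%

29.35%


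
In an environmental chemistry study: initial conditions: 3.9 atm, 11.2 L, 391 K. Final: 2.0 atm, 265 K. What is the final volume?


P1V1/T1 = P2V2/T2
V2 = P1V1T2/(T1P2)
= 3.9×11.2×265/(391×2.0)
= 14.802 L

14.802 L


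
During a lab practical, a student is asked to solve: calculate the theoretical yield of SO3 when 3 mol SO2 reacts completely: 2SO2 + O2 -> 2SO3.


Mole ratio SO3:SO2 = 2:2
n(SO3) = 3 × 2/2 = 3.000 mol
mass = 3.000 × 80.07 = 240.21 g

240.21 g


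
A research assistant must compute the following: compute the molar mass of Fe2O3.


M(Fe2O3) = 2×55.85 + 3×16.0
= 111.7 + 48.0
= 159.7 g/mol

159.7 g/mol


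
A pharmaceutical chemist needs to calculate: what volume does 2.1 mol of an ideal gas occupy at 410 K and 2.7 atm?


PV = nRT  (R = 0.08206 L·atm/(mol·K))
V = nRT/P = 2.1×0.08206×410/2.7
= 26.168 L

26.168 L


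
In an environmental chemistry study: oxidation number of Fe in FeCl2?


x + 2(-1) = 0, so x = +2
Oxidation number: +2

+2


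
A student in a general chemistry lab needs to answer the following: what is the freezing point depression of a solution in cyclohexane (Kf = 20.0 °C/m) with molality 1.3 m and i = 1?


ΔTf = Kf × m × i
= 20.0 × 1.3 × 1
= 26.0 °C

26.0 °C


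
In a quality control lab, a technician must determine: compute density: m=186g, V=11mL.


ρ = mass/volume
= 186/11
= 16.909 g/mL

16.909 g/mL


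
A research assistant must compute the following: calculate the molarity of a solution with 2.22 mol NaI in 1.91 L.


M = n/V = 2.22/1.91 = 1.162 mol/L

1.162 M


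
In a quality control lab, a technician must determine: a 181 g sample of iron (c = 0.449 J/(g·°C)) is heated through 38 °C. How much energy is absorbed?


q = mcΔT = 181 × 0.449 × 38
= 3088.22 J

3088.22 J


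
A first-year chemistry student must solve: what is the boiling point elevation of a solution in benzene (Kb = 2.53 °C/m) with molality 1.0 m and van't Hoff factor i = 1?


ΔTb = Kb × m × i
= 2.53 × 1.0 × 1
= 2.53 °C

2.53 °C


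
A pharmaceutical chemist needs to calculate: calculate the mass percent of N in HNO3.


M(HNO3) = 1×1.008 + 1×14.01 + 3×16.0 = 63.018 g/mol
Mass of N = 1 × 14.01 = 14.01 g/mol
% N = 14.01/63.018 × 100 = 22.23%

22.23%


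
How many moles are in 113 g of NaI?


M(NaI) = 149.89 g/mol
n = mass/M = 113/149.89 = 0.7539 mol

0.7539 mol


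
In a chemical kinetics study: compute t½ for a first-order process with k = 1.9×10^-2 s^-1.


t½ = ln2/k = 0.693147/(1.9×10^-2 s^-1)
= 36.48 s

36.48 s


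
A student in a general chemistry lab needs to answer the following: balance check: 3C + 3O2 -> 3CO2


Equation: 3C + 3O2 -> 3CO2
Check atoms: C: 3=3, O: 6=6
Balanced

Yes, balanced


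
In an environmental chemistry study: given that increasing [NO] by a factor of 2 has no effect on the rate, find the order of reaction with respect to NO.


rate ∝ [NO]^n
rate ∝ [NO]^0
Order in NO: 0

0


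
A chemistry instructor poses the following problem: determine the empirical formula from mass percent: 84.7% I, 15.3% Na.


Assume 100 g sample. Moles of each element:
  I: 84.7/126.9 = 0.667 mol
  Na: 15.3/22.99 = 0.666 mol
Divide by smallest (0.666):
  I: 0.667/0.666 = 1.0
  Na: 0.666/0.666 = 1.0
Empirical formula: NaI

NaI


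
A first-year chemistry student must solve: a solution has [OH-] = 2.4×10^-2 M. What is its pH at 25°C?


pOH = -log10([OH-]) = -log10(2.4×10^-2)
= 2 - log10(2.4) = 1.62
pH = 14 - pOH = 14 - 1.62 = 12.38

12.38


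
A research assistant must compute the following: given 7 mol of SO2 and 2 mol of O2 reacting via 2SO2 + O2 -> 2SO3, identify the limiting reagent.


Mole ratio available / coefficient:
  SO2: 7/2 = 3.500
  O2: 2/1 = 2.000
Smaller ratio is limiting.

O2


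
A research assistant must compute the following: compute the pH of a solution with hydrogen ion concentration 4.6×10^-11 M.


pH = -log10([H+]) = -log10(4.6×10^-11)
= 11 - log10(4.6)
= 11 - 0.66
= 10.34

10.34


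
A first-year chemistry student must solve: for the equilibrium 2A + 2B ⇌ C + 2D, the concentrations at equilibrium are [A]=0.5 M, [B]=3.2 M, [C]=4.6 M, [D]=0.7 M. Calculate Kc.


Kc = [C][D]^2/([A]^2[B]^2)
= (4.6^1 × 0.7^2)/(0.5^2 × 3.2^2)
= 2.254/2.56
= 0.8805

0.8805


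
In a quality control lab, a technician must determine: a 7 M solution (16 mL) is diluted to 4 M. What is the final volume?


C1V1 = C2V2
7 × 16 = 4 × V2
V2 = 112/4 = 28.0 mL

28.0 mL


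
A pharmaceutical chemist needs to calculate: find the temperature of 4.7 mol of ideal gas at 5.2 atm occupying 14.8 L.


PV = nRT  (R = 0.08206 L·atm/(mol·K))
T = PV/(nR) = 5.2×14.8/(4.7×0.08206)
= 76.96/0.385682
= 199.54 K

199.54 K


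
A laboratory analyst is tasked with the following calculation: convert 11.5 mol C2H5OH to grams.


M(C2H5OH) = 46.07 g/mol
mass = n × M = 11.5 × 46.07 = 529.81 g

529.81 g


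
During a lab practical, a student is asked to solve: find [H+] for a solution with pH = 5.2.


[H+] = 10^(-pH) = 10^(-5.2)
= 6.31×10^-6 M

6.31×10^-6 M


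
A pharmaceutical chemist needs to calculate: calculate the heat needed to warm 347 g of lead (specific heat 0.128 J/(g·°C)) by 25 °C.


q = mcΔT = 347 × 0.128 × 25
= 1110.40 J

1110.40 J


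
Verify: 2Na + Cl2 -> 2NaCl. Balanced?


Equation: 2Na + Cl2 -> 2NaCl
Check atoms: Cl: 2=2, Na: 2=2
Balanced

Yes, balanced


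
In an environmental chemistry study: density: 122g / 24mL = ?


ρ = mass/volume
= 122/24
= 5.083 g/mL

5.083 g/mL


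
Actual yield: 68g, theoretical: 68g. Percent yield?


% yield = actual/theoretical × 100
= 68/68 × 100
= 100.0%

100.0%


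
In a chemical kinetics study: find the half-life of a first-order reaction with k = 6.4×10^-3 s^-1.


t½ = ln2/k = 0.693147/(6.4×10^-3 s^-1)
= 108.3 s

108.3 s


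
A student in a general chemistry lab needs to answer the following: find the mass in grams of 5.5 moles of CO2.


M(CO2) = 44.01 g/mol
mass = n × M = 5.5 × 44.01 = 242.06 g

242.06 g


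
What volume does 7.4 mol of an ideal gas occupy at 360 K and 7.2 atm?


PV = nRT  (R = 0.08206 L·atm/(mol·K))
V = nRT/P = 7.4×0.08206×360/7.2
= 30.362 L

30.362 L


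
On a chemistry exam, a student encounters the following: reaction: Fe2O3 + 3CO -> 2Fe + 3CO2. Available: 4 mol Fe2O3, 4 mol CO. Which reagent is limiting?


Mole ratio available / coefficient:
  Fe2O3: 4/1 = 4.000
  CO: 4/3 = 1.333
Smaller ratio is limiting.

CO


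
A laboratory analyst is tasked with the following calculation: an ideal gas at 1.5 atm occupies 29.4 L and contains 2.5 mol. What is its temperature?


PV = nRT  (R = 0.08206 L·atm/(mol·K))
T = PV/(nR) = 1.5×29.4/(2.5×0.08206)
= 44.10/0.205150
= 214.96 K

214.96 K


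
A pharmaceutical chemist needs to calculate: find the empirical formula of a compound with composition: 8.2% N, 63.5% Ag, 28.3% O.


Assume 100 g sample. Moles of each element:
  N: 8.2/14.01 = 0.585 mol
  Ag: 63.5/107.87 = 0.589 mol
  O: 28.3/16.0 = 1.769 mol
Divide by smallest (0.585):
  N: 0.585/0.585 = 1.0
  Ag: 0.589/0.585 = 1.01
  O: 1.769/0.585 = 3.02
Empirical formula: AgNO3

AgNO3


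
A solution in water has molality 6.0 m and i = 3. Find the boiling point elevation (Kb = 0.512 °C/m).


ΔTb = Kb × m × i
= 0.512 × 6.0 × 3
= 9.216 °C

9.216 °C


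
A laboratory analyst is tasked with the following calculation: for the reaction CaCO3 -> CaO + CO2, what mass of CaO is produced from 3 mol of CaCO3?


Mole ratio CaO:CaCO3 = 1:1
n(CaO) = 3 × 1/1 = 3.000 mol
mass = 3.000 × 56.08 = 168.24 g

168.24 g


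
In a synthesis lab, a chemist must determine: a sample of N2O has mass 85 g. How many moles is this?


M(N2O) = 44.02 g/mol
n = mass/M = 85/44.02 = 1.9309 mol

1.9309 mol


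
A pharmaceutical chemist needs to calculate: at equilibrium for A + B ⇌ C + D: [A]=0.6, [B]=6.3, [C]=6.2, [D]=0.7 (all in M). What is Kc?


Kc = [C][D]/([A][B])
= (6.2^1 × 0.7^1)/(0.6^1 × 6.3^1)
= 4.34/3.78
= 1.148

1.148


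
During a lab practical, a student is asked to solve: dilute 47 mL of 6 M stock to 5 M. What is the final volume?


C1V1 = C2V2
6 × 47 = 5 × V2
V2 = 282/5 = 56.4 mL

56.4 mL


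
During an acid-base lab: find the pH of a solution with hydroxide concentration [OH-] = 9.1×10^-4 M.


pOH = -log10([OH-]) = -log10(9.1×10^-4)
= 4 - log10(9.1) = 3.04
pH = 14 - pOH = 14 - 3.04 = 10.96

10.96


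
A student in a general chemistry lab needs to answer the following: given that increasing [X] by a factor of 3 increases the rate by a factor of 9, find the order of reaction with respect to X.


rate ∝ [X]^n
3^n = 9 → n = 2
Order in X: 2

2


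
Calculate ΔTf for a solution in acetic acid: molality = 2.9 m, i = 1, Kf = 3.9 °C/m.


ΔTf = Kf × m × i
= 3.9 × 2.9 × 1
= 11.31 °C

11.31 °C


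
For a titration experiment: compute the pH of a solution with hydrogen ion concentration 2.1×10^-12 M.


pH = -log10([H+]) = -log10(2.1×10^-12)
= 12 - log10(2.1)
= 12 - 0.32
= 11.68

11.68


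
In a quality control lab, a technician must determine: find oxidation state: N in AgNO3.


(+1) + x + 3(-2) = 0, so x = +5
Oxidation number: +5

+5


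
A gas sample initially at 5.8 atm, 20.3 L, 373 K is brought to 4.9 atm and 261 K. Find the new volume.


P1V1/T1 = P2V2/T2
V2 = P1V1T2/(T1P2)
= 5.8×20.3×261/(373×4.9)
= 16.814 L

16.814 L


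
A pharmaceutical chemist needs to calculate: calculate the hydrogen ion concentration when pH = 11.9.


[H+] = 10^(-pH) = 10^(-11.9)
= 1.26×10^-12 M

1.26×10^-12 M


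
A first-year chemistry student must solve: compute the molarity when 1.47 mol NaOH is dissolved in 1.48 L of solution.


M = n/V = 1.47/1.48 = 0.993 mol/L

0.993 M


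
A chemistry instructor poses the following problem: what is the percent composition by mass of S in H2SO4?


M(H2SO4) = 2×1.008 + 1×32.07 + 4×16.0 = 98.086 g/mol
Mass of S = 1 × 32.07 = 32.07 g/mol
% S = 32.07/98.086 × 100 = 32.70%

32.70%


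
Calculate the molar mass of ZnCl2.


M(ZnCl2) = 1×65.38 + 2×35.45
= 65.38 + 70.9
= 136.28 g/mol

136.28 g/mol


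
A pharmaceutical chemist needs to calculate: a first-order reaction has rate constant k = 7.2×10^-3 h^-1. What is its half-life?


t½ = ln2/k = 0.693147/(7.2×10^-3 h^-1)
= 96.27 h

96.27 h


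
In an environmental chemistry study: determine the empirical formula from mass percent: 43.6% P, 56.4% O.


Assume 100 g sample. Moles of each element:
  P: 43.6/30.97 = 1.408 mol
  O: 56.4/16.0 = 3.525 mol
Divide by smallest (1.408):
  P: 1.408/1.408 = 1.0
  O: 3.525/1.408 = 2.5
Multiply all ratios by 2 to obtain whole numbers.
Empirical formula: P2O5

P2O5


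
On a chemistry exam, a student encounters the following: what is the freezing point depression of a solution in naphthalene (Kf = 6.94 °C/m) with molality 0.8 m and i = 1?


ΔTf = Kf × m × i
= 6.94 × 0.8 × 1
= 5.552 °C

5.552 °C


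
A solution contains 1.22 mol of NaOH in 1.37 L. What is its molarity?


M = n/V = 1.22/1.37 = 0.891 mol/L

0.891 M


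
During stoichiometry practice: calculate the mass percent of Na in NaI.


M(NaI) = 1×22.99 + 1×126.9 = 149.89 g/mol
Mass of Na = 1 × 22.99 = 22.99 g/mol
% Na = 22.99/149.89 × 100 = 15.34%

15.34%


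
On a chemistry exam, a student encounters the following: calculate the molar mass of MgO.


M(MgO) = 1×24.31 + 1×16.0
= 24.31 + 16.0
= 40.31 g/mol

40.31 g/mol


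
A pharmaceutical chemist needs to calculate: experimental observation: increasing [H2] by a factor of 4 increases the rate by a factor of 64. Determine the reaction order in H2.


rate ∝ [H2]^n
4^n = 64 → n = 3
Order in H2: 3

3


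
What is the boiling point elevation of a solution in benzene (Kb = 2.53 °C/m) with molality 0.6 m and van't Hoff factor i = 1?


ΔTb = Kb × m × i
= 2.53 × 0.6 × 1
= 1.518 °C

1.518 °C


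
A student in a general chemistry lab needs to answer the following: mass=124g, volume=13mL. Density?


ρ = mass/volume
= 124/13
= 9.538 g/mL

9.538 g/mL


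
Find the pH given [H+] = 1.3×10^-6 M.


pH = -log10([H+]) = -log10(1.3×10^-6)
= 6 - log10(1.3)
= 6 - 0.11
= 5.89

5.89


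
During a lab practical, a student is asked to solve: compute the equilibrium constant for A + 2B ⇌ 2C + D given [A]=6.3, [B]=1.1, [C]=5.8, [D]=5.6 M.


Kc = [C]^2[D]/([A][B]^2)
= (5.8^2 × 5.6^1)/(6.3^1 × 1.1^2)
= 188.384/7.623
= 24.71

24.71


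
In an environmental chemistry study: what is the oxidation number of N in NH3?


x + 3(+1) = 0, so x = -3
Oxidation number: -3

-3


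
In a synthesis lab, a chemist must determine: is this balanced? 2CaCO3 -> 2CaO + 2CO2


Equation: 2CaCO3 -> 2CaO + 2CO2
Check atoms: C: 2=2, Ca: 2=2, O: 6=6
Balanced

Yes, balanced


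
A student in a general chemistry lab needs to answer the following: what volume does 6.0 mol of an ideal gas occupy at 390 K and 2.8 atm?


PV = nRT  (R = 0.08206 L·atm/(mol·K))
V = nRT/P = 6.0×0.08206×390/2.8
= 68.579 L

68.579 L


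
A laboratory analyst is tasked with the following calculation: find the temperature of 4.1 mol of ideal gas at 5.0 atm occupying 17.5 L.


PV = nRT  (R = 0.08206 L·atm/(mol·K))
T = PV/(nR) = 5.0×17.5/(4.1×0.08206)
= 87.50/0.336446
= 260.07 K

260.07 K


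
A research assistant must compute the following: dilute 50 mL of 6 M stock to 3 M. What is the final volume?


C1V1 = C2V2
6 × 50 = 3 × V2
V2 = 300/3 = 100.0 mL

100.0 mL


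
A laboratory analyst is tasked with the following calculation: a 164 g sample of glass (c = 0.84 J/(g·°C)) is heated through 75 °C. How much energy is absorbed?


q = mcΔT = 164 × 0.84 × 75
= 10332.00 J

10332.00 J


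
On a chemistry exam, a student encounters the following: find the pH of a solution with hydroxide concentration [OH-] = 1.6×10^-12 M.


pOH = -log10([OH-]) = -log10(1.6×10^-12)
= 12 - log10(1.6) = 11.8
pH = 14 - pOH = 14 - 11.8 = 2.2

2.2


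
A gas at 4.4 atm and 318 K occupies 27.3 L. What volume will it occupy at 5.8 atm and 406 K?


P1V1/T1 = P2V2/T2
V2 = P1V1T2/(T1P2)
= 4.4×27.3×406/(318×5.8)
= 26.442 L

26.442 L


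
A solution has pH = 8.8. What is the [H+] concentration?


[H+] = 10^(-pH) = 10^(-8.8)
= 1.58×10^-9 M

1.58×10^-9 M


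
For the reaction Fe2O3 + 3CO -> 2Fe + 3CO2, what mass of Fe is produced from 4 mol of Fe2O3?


Mole ratio Fe:Fe2O3 = 2:1
n(Fe) = 4 × 2/1 = 8.000 mol
mass = 8.000 × 55.85 = 446.8 g

446.8 g


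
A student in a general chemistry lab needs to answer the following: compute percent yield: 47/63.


% yield = actual/theoretical × 100
= 47/63 × 100
= 74.6%

74.6%


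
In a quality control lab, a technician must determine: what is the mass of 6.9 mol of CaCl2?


M(CaCl2) = 110.98 g/mol
mass = n × M = 6.9 × 110.98 = 765.76 g

765.76 g


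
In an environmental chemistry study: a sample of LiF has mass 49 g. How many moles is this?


M(LiF) = 25.94 g/mol
n = mass/M = 49/25.94 = 1.889 mol

1.889 mol


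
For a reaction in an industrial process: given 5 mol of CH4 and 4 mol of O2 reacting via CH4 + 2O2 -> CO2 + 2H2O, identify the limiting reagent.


Mole ratio available / coefficient:
  CH4: 5/1 = 5.000
  O2: 4/2 = 2.000
Smaller ratio is limiting.

O2


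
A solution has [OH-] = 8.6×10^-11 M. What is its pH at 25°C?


pOH = -log10([OH-]) = -log10(8.6×10^-11)
= 11 - log10(8.6) = 10.07
pH = 14 - pOH = 14 - 10.07 = 3.93

3.93


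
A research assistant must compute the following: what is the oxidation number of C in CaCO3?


(+2) + x + 3(-2) = 0, so x = +4
Oxidation number: +4

+4


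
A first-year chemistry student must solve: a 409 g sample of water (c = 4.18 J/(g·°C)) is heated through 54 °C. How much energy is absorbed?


q = mcΔT = 409 × 4.18 × 54
= 92319.48 J

92319.48 J


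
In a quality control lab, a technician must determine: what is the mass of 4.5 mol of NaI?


M(NaI) = 149.89 g/mol
mass = n × M = 4.5 × 149.89 = 674.51 g

674.51 g


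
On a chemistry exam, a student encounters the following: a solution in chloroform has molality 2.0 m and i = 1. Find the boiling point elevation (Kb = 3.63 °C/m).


ΔTb = Kb × m × i
= 3.63 × 2.0 × 1
= 7.26 °C

7.26 °C


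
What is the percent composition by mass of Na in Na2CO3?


M(Na2CO3) = 2×22.99 + 1×12.01 + 3×16.0 = 105.99 g/mol
Mass of Na = 2 × 22.99 = 45.98 g/mol
% Na = 45.98/105.99 × 100 = 43.38%

43.38%


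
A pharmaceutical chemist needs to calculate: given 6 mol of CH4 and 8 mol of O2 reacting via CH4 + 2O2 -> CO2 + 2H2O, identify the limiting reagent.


Mole ratio available / coefficient:
  CH4: 6/1 = 6.000
  O2: 8/2 = 4.000
Smaller ratio is limiting.

O2


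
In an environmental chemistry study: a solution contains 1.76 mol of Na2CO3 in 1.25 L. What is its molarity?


M = n/V = 1.76/1.25 = 1.408 mol/L

1.408 M


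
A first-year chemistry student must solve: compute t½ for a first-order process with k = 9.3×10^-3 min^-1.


t½ = ln2/k = 0.693147/(9.3×10^-3 min^-1)
= 74.53 min

74.53 min


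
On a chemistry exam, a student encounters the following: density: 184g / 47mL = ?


ρ = mass/volume
= 184/47
= 3.915 g/mL

3.915 g/mL


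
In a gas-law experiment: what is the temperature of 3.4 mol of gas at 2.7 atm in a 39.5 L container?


PV = nRT  (R = 0.08206 L·atm/(mol·K))
T = PV/(nR) = 2.7×39.5/(3.4×0.08206)
= 106.65/0.279004
= 382.25 K

382.25 K


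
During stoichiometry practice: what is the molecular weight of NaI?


M(NaI) = 1×22.99 + 1×126.9
= 22.99 + 126.9
= 149.89 g/mol

149.89 g/mol


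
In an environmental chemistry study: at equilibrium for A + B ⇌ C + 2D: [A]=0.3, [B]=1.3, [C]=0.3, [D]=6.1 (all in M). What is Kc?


Kc = [C][D]^2/([A][B])
= (0.3^1 × 6.1^2)/(0.3^1 × 1.3^1)
= 11.163/0.39
= 28.62

28.62


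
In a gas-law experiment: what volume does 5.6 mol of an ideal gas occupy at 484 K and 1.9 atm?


PV = nRT  (R = 0.08206 L·atm/(mol·K))
V = nRT/P = 5.6×0.08206×484/1.9
= 117.061 L

117.061 L


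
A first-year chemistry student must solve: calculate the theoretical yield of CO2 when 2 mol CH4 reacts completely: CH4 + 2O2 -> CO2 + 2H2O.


Mole ratio CO2:CH4 = 1:1
n(CO2) = 2 × 1/1 = 2.000 mol
mass = 2.000 × 44.01 = 88.02 g

88.02 g


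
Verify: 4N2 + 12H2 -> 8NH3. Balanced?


Equation: 4N2 + 12H2 -> 8NH3
Check atoms: H: 24=24, N: 8=8
Balanced

Yes, balanced


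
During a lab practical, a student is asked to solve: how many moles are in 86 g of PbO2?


M(PbO2) = 239.2 g/mol
n = mass/M = 86/239.2 = 0.3595 mol

0.3595 mol


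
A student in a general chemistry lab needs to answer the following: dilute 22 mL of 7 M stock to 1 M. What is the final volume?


C1V1 = C2V2
7 × 22 = 1 × V2
V2 = 154/1 = 154.0 mL

154.0 mL


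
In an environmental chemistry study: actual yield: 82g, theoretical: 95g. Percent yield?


% yield = actual/theoretical × 100
= 82/95 × 100
= 86.32%

86.32%


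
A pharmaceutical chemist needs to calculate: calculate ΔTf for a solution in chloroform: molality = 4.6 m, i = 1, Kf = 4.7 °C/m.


ΔTf = Kf × m × i
= 4.7 × 4.6 × 1
= 21.62 °C

21.62 °C


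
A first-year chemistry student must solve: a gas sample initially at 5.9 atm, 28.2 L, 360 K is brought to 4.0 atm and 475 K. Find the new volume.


P1V1/T1 = P2V2/T2
V2 = P1V1T2/(T1P2)
= 5.9×28.2×475/(360×4.0)
= 54.882 L

54.882 L


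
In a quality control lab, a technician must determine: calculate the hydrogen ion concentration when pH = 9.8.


[H+] = 10^(-pH) = 10^(-9.8)
= 1.58×10^-10 M

1.58×10^-10 M


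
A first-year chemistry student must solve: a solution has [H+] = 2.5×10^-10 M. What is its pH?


pH = -log10([H+]) = -log10(2.5×10^-10)
= 10 - log10(2.5)
= 10 - 0.4
= 9.6

9.6


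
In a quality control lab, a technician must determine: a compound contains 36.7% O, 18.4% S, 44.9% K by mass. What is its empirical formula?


Assume 100 g sample. Moles of each element:
  O: 36.7/16.0 = 2.294 mol
  S: 18.4/32.07 = 0.574 mol
  K: 44.9/39.1 = 1.148 mol
Divide by smallest (0.574):
  O: 2.294/0.574 = 4.0
  S: 0.574/0.574 = 1.0
  K: 1.148/0.574 = 2.0
Empirical formula: K2SO4

K2SO4


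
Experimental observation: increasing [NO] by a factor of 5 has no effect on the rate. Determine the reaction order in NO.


rate ∝ [NO]^n
rate ∝ [NO]^0
Order in NO: 0

0


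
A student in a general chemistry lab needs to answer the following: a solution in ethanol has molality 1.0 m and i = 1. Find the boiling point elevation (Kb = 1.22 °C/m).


ΔTb = Kb × m × i
= 1.22 × 1.0 × 1
= 1.22 °C

1.22 °C


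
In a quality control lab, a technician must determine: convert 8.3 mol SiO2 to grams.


M(SiO2) = 60.09 g/mol
mass = n × M = 8.3 × 60.09 = 498.75 g

498.75 g


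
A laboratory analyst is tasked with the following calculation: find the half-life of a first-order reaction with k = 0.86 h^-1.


t½ = ln2/k = 0.693147/(0.86 h^-1)
= 0.8060 h

0.8060 h


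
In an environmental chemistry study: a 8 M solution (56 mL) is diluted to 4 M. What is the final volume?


C1V1 = C2V2
8 × 56 = 4 × V2
V2 = 448/4 = 112.0 mL

112.0 mL


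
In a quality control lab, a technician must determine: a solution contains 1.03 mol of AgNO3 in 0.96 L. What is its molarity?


M = n/V = 1.03/0.96 = 1.073 mol/L

1.073 M


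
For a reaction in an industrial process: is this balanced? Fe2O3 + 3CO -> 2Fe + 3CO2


Equation: Fe2O3 + 3CO -> 2Fe + 3CO2
Check atoms: C: 3=3, Fe: 2=2, O: 6=6
Balanced

Yes, balanced


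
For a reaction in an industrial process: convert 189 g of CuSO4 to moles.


M(CuSO4) = 159.62 g/mol
n = mass/M = 189/159.62 = 1.1841 mol

1.1841 mol


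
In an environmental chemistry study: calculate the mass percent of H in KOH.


M(KOH) = 1×39.1 + 1×16.0 + 1×1.008 = 56.108 g/mol
Mass of H = 1 × 1.008 = 1.008 g/mol
% H = 1.008/56.108 × 100 = 1.80%

1.80%


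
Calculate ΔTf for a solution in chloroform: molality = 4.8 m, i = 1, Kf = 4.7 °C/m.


ΔTf = Kf × m × i
= 4.7 × 4.8 × 1
= 22.56 °C

22.56 °C


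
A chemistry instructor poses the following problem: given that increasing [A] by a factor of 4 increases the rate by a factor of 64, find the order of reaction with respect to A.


rate ∝ [A]^n
4^n = 64 → n = 3
Order in A: 3

3


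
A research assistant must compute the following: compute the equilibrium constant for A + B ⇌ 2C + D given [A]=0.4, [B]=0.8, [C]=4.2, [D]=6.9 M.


Kc = [C]^2[D]/([A][B])
= (4.2^2 × 6.9^1)/(0.4^1 × 0.8^1)
= 121.716/0.32
= 380.4

380.4


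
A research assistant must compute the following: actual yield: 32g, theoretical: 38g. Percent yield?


% yield = actual/theoretical × 100
= 32/38 × 100
= 84.21%

84.21%


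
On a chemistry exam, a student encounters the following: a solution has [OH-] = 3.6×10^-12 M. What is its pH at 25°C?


pOH = -log10([OH-]) = -log10(3.6×10^-12)
= 12 - log10(3.6) = 11.44
pH = 14 - pOH = 14 - 11.44 = 2.56

2.56


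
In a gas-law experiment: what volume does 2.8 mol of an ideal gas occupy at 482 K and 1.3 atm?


PV = nRT  (R = 0.08206 L·atm/(mol·K))
V = nRT/P = 2.8×0.08206×482/1.3
= 85.191 L

85.191 L


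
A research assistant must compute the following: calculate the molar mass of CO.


M(CO) = 1×12.01 + 1×16.0
= 12.01 + 16.0
= 28.01 g/mol

28.01 g/mol


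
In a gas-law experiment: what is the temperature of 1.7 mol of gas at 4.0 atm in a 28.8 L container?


PV = nRT  (R = 0.08206 L·atm/(mol·K))
T = PV/(nR) = 4.0×28.8/(1.7×0.08206)
= 115.20/0.139502
= 825.79 K

825.79 K


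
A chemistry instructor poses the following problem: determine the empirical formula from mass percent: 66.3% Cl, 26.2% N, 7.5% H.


Assume 100 g sample. Moles of each element:
  Cl: 66.3/35.45 = 1.87 mol
  N: 26.2/14.01 = 1.87 mol
  H: 7.5/1.008 = 7.44 mol
Divide by smallest (1.87):
  Cl: 1.87/1.87 = 1.0
  N: 1.87/1.87 = 1.0
  H: 7.44/1.87 = 3.98
Empirical formula: NH4Cl

NH4Cl


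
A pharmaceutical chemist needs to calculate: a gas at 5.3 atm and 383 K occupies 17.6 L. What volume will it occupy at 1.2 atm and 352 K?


P1V1/T1 = P2V2/T2
V2 = P1V1T2/(T1P2)
= 5.3×17.6×352/(383×1.2)
= 71.442 L

71.442 L


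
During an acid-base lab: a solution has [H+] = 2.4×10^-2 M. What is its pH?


pH = -log10([H+]) = -log10(2.4×10^-2)
= 2 - log10(2.4)
= 2 - 0.38
= 1.62

1.62


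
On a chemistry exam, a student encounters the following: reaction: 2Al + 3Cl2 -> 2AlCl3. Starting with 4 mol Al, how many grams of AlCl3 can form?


Mole ratio AlCl3:Al = 2:2
n(AlCl3) = 4 × 2/2 = 4.000 mol
mass = 4.000 × 133.33 = 533.32 g

533.32 g


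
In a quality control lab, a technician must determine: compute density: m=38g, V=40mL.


ρ = mass/volume
= 38/40
= 0.95 g/mL

0.95 g/mL


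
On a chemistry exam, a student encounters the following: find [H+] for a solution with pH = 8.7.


[H+] = 10^(-pH) = 10^(-8.7)
= 2.0×10^-9 M

2.0×10^-9 M


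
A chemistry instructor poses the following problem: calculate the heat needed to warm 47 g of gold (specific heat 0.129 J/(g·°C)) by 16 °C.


q = mcΔT = 47 × 0.129 × 16
= 97.01 J

97.01 J


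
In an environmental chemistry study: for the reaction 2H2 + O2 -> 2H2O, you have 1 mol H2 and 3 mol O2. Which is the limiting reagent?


Mole ratio available / coefficient:
  H2: 1/2 = 0.500
  O2: 3/1 = 3.000
Smaller ratio is limiting.

H2


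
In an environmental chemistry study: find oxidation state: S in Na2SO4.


2(+1) + x + 4(-2) = 0, so x = +6
Oxidation number: +6

+6


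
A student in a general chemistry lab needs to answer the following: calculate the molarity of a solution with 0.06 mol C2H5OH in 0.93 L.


M = n/V = 0.06/0.93 = 0.065 mol/L

0.065 M


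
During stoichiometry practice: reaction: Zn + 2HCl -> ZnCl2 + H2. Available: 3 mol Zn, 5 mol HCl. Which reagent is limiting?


Mole ratio available / coefficient:
  Zn: 3/1 = 3.000
  HCl: 5/2 = 2.500
Smaller ratio is limiting.

HCl


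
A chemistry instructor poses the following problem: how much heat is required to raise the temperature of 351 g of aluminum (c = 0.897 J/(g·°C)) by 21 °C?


q = mcΔT = 351 × 0.897 × 21
= 6611.79 J

6611.79 J


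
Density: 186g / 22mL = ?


ρ = mass/volume
= 186/22
= 8.455 g/mL

8.455 g/mL


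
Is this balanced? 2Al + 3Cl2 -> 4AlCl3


Equation: 2Al + 3Cl2 -> 4AlCl3
Check atoms: Al: 2≠4, Cl: 6≠12
Not balanced

No, not balanced


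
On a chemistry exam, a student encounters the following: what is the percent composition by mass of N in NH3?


M(NH3) = 1×14.01 + 3×1.008 = 17.034 g/mol
Mass of N = 1 × 14.01 = 14.01 g/mol
% N = 14.01/17.034 × 100 = 82.25%

82.25%


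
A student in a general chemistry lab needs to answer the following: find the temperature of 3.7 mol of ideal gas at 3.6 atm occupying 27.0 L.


PV = nRT  (R = 0.08206 L·atm/(mol·K))
T = PV/(nR) = 3.6×27.0/(3.7×0.08206)
= 97.20/0.303622
= 320.13 K

320.13 K


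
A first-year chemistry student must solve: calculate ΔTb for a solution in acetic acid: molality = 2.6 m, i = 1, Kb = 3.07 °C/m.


ΔTb = Kb × m × i
= 3.07 × 2.6 × 1
= 7.982 °C

7.982 °C


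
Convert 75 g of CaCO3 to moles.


M(CaCO3) = 100.09 g/mol
n = mass/M = 75/100.09 = 0.7493 mol

0.7493 mol


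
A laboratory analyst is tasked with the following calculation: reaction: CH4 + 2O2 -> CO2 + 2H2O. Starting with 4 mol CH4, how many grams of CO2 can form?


Mole ratio CO2:CH4 = 1:1
n(CO2) = 4 × 1/1 = 4.000 mol
mass = 4.000 × 44.01 = 176.04 g

176.04 g


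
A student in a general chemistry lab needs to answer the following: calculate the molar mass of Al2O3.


M(Al2O3) = 2×26.98 + 3×16.0
= 53.96 + 48.0
= 101.96 g/mol

101.96 g/mol


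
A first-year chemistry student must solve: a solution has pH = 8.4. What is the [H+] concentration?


[H+] = 10^(-pH) = 10^(-8.4)
= 3.98×10^-9 M

3.98×10^-9 M


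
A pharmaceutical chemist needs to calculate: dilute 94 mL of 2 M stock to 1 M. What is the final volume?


C1V1 = C2V2
2 × 94 = 1 × V2
V2 = 188/1 = 188.0 mL

188.0 mL


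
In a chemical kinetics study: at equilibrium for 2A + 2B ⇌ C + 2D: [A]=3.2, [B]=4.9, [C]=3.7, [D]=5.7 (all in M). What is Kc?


Kc = [C][D]^2/([A]^2[B]^2)
= (3.7^1 × 5.7^2)/(3.2^2 × 4.9^2)
= 120.213/245.8624
= 0.4889

0.4889


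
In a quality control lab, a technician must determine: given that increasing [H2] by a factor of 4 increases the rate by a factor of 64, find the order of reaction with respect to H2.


rate ∝ [H2]^n
4^n = 64 → n = 3
Order in H2: 3

3


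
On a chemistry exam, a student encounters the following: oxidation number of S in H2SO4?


2(+1) + x + 4(-2) = 0, so x = +6
Oxidation number: +6

+6


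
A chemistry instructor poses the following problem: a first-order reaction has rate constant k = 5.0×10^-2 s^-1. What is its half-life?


t½ = ln2/k = 0.693147/(5.0×10^-2 s^-1)
= 13.86 s

13.86 s


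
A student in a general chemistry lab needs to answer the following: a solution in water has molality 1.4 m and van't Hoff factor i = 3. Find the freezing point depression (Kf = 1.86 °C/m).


ΔTf = Kf × m × i
= 1.86 × 1.4 × 3
= 7.812 °C

7.812 °C


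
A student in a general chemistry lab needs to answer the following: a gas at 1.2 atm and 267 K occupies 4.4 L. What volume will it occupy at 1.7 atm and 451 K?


P1V1/T1 = P2V2/T2
V2 = P1V1T2/(T1P2)
= 1.2×4.4×451/(267×1.7)
= 5.246 L

5.246 L


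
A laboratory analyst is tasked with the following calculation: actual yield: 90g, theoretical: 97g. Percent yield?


% yield = actual/theoretical × 100
= 90/97 × 100
= 92.78%

92.78%


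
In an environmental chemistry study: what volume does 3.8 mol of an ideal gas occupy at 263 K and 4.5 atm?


PV = nRT  (R = 0.08206 L·atm/(mol·K))
V = nRT/P = 3.8×0.08206×263/4.5
= 18.225 L

18.225 L


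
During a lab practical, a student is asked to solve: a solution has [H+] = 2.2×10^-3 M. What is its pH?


pH = -log10([H+]) = -log10(2.2×10^-3)
= 3 - log10(2.2)
= 3 - 0.34
= 2.66

2.66


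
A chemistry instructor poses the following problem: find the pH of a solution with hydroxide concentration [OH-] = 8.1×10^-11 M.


pOH = -log10([OH-]) = -log10(8.1×10^-11)
= 11 - log10(8.1) = 10.09
pH = 14 - pOH = 14 - 10.09 = 3.91

3.91


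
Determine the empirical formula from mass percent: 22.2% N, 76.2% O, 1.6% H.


Assume 100 g sample. Moles of each element:
  N: 22.2/14.01 = 1.585 mol
  O: 76.2/16.0 = 4.763 mol
  H: 1.6/1.008 = 1.587 mol
Divide by smallest (1.585):
  N: 1.585/1.585 = 1.0
  O: 4.763/1.585 = 3.01
  H: 1.587/1.585 = 1.0
Empirical formula: HNO3

HNO3


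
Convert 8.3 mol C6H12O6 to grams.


M(C6H12O6) = 180.16 g/mol
mass = n × M = 8.3 × 180.16 = 1495.33 g

1495.33 g


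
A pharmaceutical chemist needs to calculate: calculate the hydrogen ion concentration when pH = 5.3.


[H+] = 10^(-pH) = 10^(-5.3)
= 5.01×10^-6 M

5.01×10^-6 M


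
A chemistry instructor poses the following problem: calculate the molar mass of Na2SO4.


M(Na2SO4) = 2×22.99 + 1×32.07 + 4×16.0
= 45.98 + 32.07 + 64.0
= 142.05 g/mol

142.05 g/mol


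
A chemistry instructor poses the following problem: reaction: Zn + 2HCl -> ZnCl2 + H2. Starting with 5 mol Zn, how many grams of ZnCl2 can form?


Mole ratio ZnCl2:Zn = 1:1
n(ZnCl2) = 5 × 1/1 = 5.000 mol
mass = 5.000 × 136.28 = 681.4 g

681.4 g


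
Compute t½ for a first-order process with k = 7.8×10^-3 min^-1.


t½ = ln2/k = 0.693147/(7.8×10^-3 min^-1)
= 88.87 min

88.87 min


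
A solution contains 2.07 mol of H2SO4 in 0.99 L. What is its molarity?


M = n/V = 2.07/0.99 = 2.091 mol/L

2.091 M


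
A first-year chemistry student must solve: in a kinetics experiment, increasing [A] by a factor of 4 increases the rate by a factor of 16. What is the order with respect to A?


rate ∝ [A]^n
4^n = 16 → n = 2
Order in A: 2

2


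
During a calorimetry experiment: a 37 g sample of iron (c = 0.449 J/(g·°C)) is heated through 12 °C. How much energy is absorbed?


q = mcΔT = 37 × 0.449 × 12
= 199.36 J

199.36 J


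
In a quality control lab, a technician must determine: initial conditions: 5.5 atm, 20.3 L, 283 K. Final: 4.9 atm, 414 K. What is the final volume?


P1V1/T1 = P2V2/T2
V2 = P1V1T2/(T1P2)
= 5.5×20.3×414/(283×4.9)
= 33.333 L

33.333 L


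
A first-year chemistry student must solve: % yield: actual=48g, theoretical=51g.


% yield = actual/theoretical × 100
= 48/51 × 100
= 94.12%

94.12%


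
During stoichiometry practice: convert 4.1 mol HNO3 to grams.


M(HNO3) = 63.02 g/mol
mass = n × M = 4.1 × 63.02 = 258.38 g

258.38 g


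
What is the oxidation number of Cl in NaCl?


halide: -1
Oxidation number: -1

-1


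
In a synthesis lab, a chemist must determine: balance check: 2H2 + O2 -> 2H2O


Equation: 2H2 + O2 -> 2H2O
Check atoms: H: 4=4, O: 2=2
Balanced

Yes, balanced


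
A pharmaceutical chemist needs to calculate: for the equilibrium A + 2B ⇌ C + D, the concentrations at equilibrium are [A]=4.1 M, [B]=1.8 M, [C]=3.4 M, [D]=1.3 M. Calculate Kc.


Kc = [C][D]/([A][B]^2)
= (3.4^1 × 1.3^1)/(4.1^1 × 1.8^2)
= 4.42/13.284
= 0.3327

0.3327


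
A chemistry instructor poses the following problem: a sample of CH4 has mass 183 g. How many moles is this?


M(CH4) = 16.04 g/mol
n = mass/M = 183/16.04 = 11.409 mol

11.409 mol


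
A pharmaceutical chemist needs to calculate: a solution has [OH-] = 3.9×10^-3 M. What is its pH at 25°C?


pOH = -log10([OH-]) = -log10(3.9×10^-3)
= 3 - log10(3.9) = 2.41
pH = 14 - pOH = 14 - 2.41 = 11.59

11.59


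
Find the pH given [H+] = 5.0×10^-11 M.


pH = -log10([H+]) = -log10(5.0×10^-11)
= 11 - log10(5.0)
= 11 - 0.7
= 10.3

10.3


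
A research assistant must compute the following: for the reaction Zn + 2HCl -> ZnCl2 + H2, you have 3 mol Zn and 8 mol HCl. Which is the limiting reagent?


Mole ratio available / coefficient:
  Zn: 3/1 = 3.000
  HCl: 8/2 = 4.000
Smaller ratio is limiting.

Zn


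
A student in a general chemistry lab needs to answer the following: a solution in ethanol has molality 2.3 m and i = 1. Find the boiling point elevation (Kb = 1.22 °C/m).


ΔTb = Kb × m × i
= 1.22 × 2.3 × 1
= 2.806 °C

2.806 °C


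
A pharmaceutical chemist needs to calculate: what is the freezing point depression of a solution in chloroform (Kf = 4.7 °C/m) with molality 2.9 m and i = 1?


ΔTf = Kf × m × i
= 4.7 × 2.9 × 1
= 13.63 °C

13.63 °C


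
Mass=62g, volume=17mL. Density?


ρ = mass/volume
= 62/17
= 3.647 g/mL

3.647 g/mL


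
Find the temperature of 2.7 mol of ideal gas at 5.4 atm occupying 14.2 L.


PV = nRT  (R = 0.08206 L·atm/(mol·K))
T = PV/(nR) = 5.4×14.2/(2.7×0.08206)
= 76.68/0.221562
= 346.09 K

346.09 K


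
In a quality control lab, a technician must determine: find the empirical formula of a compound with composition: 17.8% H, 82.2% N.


Assume 100 g sample. Moles of each element:
  H: 17.8/1.008 = 17.659 mol
  N: 82.2/14.01 = 5.867 mol
Divide by smallest (5.867):
  H: 17.659/5.867 = 3.01
  N: 5.867/5.867 = 1.0
Empirical formula: NH3

NH3


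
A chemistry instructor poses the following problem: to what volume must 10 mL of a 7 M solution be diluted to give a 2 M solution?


C1V1 = C2V2
7 × 10 = 2 × V2
V2 = 70/2 = 35.0 mL

35.0 mL


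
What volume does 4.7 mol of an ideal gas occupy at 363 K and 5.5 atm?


PV = nRT  (R = 0.08206 L·atm/(mol·K))
V = nRT/P = 4.7×0.08206×363/5.5
= 25.455 L

25.455 L


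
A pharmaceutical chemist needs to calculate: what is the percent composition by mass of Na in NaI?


M(NaI) = 1×22.99 + 1×126.9 = 149.89 g/mol
Mass of Na = 1 × 22.99 = 22.99 g/mol
% Na = 22.99/149.89 × 100 = 15.34%

15.34%


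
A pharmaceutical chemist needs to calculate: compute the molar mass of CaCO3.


M(CaCO3) = 1×40.08 + 1×12.01 + 3×16.0
= 40.08 + 12.01 + 48.0
= 100.09 g/mol

100.09 g/mol


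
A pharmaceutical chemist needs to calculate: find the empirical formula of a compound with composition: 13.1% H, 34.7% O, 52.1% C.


Assume 100 g sample. Moles of each element:
  H: 13.1/1.008 = 12.996 mol
  O: 34.7/16.0 = 2.169 mol
  C: 52.1/12.01 = 4.338 mol
Divide by smallest (2.169):
  H: 12.996/2.169 = 5.99
  O: 2.169/2.169 = 1.0
  C: 4.338/2.169 = 2.0
Empirical formula: C2H6O

C2H6O


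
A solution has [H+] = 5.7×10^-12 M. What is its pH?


pH = -log10([H+]) = -log10(5.7×10^-12)
= 12 - log10(5.7)
= 12 - 0.76
= 11.24

11.24


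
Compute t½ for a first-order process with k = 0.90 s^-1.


t½ = ln2/k = 0.693147/(0.90 s^-1)
= 0.7702 s

0.7702 s


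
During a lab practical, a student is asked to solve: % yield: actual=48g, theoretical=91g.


% yield = actual/theoretical × 100
= 48/91 × 100
= 52.75%

52.75%


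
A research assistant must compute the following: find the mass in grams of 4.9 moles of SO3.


M(SO3) = 80.07 g/mol
mass = n × M = 4.9 × 80.07 = 392.34 g

392.34 g


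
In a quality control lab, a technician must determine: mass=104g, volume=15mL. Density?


ρ = mass/volume
= 104/15
= 6.933 g/mL

6.933 g/mL


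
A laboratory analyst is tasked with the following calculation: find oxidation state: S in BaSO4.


(+2) + x + 4(-2) = 0, so x = +6
Oxidation number: +6

+6


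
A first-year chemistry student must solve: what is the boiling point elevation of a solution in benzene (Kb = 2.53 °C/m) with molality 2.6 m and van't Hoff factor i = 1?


ΔTb = Kb × m × i
= 2.53 × 2.6 × 1
= 6.578 °C

6.578 °C


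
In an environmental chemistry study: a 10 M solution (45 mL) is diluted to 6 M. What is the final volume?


C1V1 = C2V2
10 × 45 = 6 × V2
V2 = 450/6 = 75.0 mL

75.0 mL


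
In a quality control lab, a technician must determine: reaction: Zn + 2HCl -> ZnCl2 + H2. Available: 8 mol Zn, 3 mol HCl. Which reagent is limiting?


Mole ratio available / coefficient:
  Zn: 8/1 = 8.000
  HCl: 3/2 = 1.500
Smaller ratio is limiting.

HCl


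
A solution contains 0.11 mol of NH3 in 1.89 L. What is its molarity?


M = n/V = 0.11/1.89 = 0.058 mol/L

0.058 M


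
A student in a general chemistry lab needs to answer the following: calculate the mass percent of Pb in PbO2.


M(PbO2) = 1×207.2 + 2×16.0 = 239.20 g/mol
Mass of Pb = 1 × 207.2 = 207.20 g/mol
% Pb = 207.20/239.20 × 100 = 86.62%

86.62%


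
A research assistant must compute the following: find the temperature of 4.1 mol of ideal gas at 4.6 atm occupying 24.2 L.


PV = nRT  (R = 0.08206 L·atm/(mol·K))
T = PV/(nR) = 4.6×24.2/(4.1×0.08206)
= 111.32/0.336446
= 330.87 K

330.87 K
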